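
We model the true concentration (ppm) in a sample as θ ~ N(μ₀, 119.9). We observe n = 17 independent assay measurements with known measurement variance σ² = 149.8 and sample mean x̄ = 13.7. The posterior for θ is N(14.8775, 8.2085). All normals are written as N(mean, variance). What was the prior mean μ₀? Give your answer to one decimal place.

μ₀ = 30.9

With known observation variance, the Normal–Normal posterior has precision τ_n = τ₀ + n/σ² and mean μ_n = (τ₀μ₀ + (n/σ²)x̄)/τ_n.
Here τ₀ = 1/119.9 = 0.008340 and τ_data = 17/149.8 = 0.113485, so τ_n = 0.121825.
Rearranging for μ₀: μ₀ = (μ_n·τ_n − τ_data·x̄)/τ₀ = (14.8775·0.121825 − 0.113485·13.7) / 0.008340 = 0.257707/0.008340 ≈ 30.9.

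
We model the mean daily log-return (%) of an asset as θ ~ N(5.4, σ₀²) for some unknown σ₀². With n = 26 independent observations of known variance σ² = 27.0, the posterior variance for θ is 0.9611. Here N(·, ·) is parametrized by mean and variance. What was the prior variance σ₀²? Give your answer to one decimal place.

σ₀² = 12.9

For the Normal–Normal model with known σ², precisions add: τ_n = τ₀ + n/σ².
So 1/σ₀² = 1/0.9611 − 26/27.0 = 1.040474 − 0.962963 = 0.077511.
Hence σ₀² = 1/0.077511 ≈ 12.9.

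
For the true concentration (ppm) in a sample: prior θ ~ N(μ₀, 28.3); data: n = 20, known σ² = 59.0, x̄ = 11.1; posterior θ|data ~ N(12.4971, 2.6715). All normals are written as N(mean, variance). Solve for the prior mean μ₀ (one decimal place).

With known observation variance, the Normal–Normal posterior has precision τ_n = τ₀ + n/σ² and mean μ_n = (τ₀μ₀ + (n/σ²)x̄)/τ_n.
Here τ₀ = 1/28.3 = 0.035336 and τ_data = 20/59.0 = 0.338983, so τ_n = 0.374319.
Rearranging for μ₀: μ₀ = (μ_n·τ_n − τ_data·x̄)/τ₀ = (12.4971·0.374319 − 0.338983·11.1) / 0.035336 = 0.915191/0.035336 ≈ 25.9.

μ₀ = 25.9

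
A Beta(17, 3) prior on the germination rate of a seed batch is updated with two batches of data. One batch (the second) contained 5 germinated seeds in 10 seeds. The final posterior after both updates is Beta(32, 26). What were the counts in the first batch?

Sequential conjugate updates are equivalent to a single update on the pooled data, so total successes = posterior α − prior α and total failures = posterior β − prior β.
Total across both batches: 32−17=15 germinated seeds, 26−3=23 non-germinating seeds.
Subtract the second batch: 15−5=10 germinated seeds and 23−5=18 non-germinating seeds.

10 germinated seeds and 18 non-germinating seeds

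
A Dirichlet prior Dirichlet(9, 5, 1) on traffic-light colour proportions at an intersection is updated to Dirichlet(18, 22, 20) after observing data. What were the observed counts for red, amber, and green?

For a Dirichlet(α) prior with multinomial counts c, the posterior is Dirichlet(α + c) componentwise.
Counts are posterior − prior componentwise: 18−9=9, 22−5=17, 20−1=19.

counts (9, 17, 19)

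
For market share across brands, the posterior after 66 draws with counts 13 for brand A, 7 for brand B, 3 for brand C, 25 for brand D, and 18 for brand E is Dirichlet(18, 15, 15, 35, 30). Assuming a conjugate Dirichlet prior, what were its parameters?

Dirichlet(5, 8, 12, 10, 12)

For a Dirichlet(α) prior with multinomial counts c, the posterior is Dirichlet(α + c) componentwise.
Subtract each count from the matching posterior parameter: 18−13=5, 15−7=8, 15−3=12, 35−25=10, 30−18=12.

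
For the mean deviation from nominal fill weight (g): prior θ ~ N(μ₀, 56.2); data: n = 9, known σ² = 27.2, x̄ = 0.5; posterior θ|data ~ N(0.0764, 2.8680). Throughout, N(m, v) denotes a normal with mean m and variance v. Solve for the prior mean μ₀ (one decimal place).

μ₀ = -7.8

With known observation variance, the Normal–Normal posterior has precision τ_n = τ₀ + n/σ² and mean μ_n = (τ₀μ₀ + (n/σ²)x̄)/τ_n.
Here τ₀ = 1/56.2 = 0.017794 and τ_data = 9/27.2 = 0.330882, so τ_n = 0.348676.
Rearranging for μ₀: μ₀ = (μ_n·τ_n − τ_data·x̄)/τ₀ = (0.0764·0.348676 − 0.330882·0.5) / 0.017794 = -0.138802/0.017794 ≈ -7.8.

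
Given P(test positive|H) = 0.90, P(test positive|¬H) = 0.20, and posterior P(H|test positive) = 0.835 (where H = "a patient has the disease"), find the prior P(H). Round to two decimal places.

In odds form, posterior odds = prior odds × likelihood ratio, so prior odds = posterior odds ÷ LR.
Posterior odds = 0.835/(1−0.835) = 5.0606. LR = 0.90/0.20 = 4.5000.
Prior odds = 5.0606/4.5000 = 1.1246, so P(H) = 1.1246/(1+1.1246) ≈ 0.53.

P(H) = 0.53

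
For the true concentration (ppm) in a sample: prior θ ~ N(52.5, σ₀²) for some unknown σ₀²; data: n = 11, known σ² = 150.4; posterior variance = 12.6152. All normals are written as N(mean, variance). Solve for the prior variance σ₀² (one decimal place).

σ₀² = 163.1

Posterior precision equals prior precision plus data precision: 1/σ_n² = 1/σ₀² + n/σ².
So 1/σ₀² = 1/12.6152 − 11/150.4 = 0.079269 − 0.073138 = 0.006131.
Hence σ₀² = 1/0.006131 ≈ 163.1.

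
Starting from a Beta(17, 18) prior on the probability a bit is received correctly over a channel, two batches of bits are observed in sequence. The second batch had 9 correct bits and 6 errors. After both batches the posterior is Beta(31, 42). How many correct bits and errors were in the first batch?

Sequential conjugate updates are equivalent to a single update on the pooled data, so total successes = posterior α − prior α and total failures = posterior β − prior β.
Total across both batches: 31−17=14 correct bits, 42−18=24 errors.
Subtract the second batch: 14−9=5 correct bits and 24−6=18 errors.

5 correct bits and 18 errors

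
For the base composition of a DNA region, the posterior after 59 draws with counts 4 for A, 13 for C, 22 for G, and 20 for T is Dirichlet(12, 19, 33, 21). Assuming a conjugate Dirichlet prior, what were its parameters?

For a Dirichlet(α) prior with multinomial counts c, the posterior is Dirichlet(α + c) componentwise.
Subtract each count from the matching posterior parameter: 12−4=8, 19−13=6, 33−22=11, 21−20=1.

Dirichlet(8, 6, 11, 1)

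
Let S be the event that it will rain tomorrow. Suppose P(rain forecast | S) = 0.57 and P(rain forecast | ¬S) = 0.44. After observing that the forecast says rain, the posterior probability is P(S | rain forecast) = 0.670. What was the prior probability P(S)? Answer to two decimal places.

P(S) = 0.61

Bayes' rule in odds form gives O(S|E) = O(S)·[P(E|S)/P(E|¬S)], hence O(S) = O(S|E)/LR.
Posterior odds = 0.670/(1−0.670) = 2.0303. LR = 0.57/0.44 = 1.2955.
Prior odds = 2.0303/1.2955 = 1.5672, so P(S) = 1.5672/(1+1.5672) ≈ 0.61.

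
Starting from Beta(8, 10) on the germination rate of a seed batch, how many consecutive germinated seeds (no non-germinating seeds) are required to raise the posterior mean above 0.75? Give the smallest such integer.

After k germinated seeds and 0 non-germinating seeds the posterior is Beta(8+k, 10), with mean (8+k)/(8+10+k).
Set (8+k)/(18+k) > 0.75 and solve: k > (0.75·18 − 8)/(1 − 0.75) = 22.000.
The smallest integer exceeding 22.000 is 23.

k = 23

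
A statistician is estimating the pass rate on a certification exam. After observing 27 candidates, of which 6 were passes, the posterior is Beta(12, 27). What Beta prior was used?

Beta(6, 6)

Under Beta–binomial conjugacy the posterior parameters are (a+s, b+f).
Subtract the data counts: 12−6=6, 27−21=6.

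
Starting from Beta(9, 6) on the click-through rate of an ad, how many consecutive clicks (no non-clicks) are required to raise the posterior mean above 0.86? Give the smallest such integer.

After k clicks and 0 non-clicks the posterior is Beta(9+k, 6), with mean (9+k)/(9+6+k).
Set (9+k)/(15+k) > 0.86 and solve: k > (0.86·15 − 9)/(1 − 0.86) = 27.857.
The smallest integer exceeding 27.857 is 28.

k = 28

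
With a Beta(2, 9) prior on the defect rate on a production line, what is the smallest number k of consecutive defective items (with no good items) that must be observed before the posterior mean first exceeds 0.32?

After k defective items and 0 good items the posterior is Beta(2+k, 9), with mean (2+k)/(2+9+k).
Set (2+k)/(11+k) > 0.32 and solve: k > (0.32·11 − 2)/(1 − 0.32) = 2.235.
The smallest integer exceeding 2.235 is 3, and checking k=3: (5)/(14) = 0.3571 > 0.32.

k = 3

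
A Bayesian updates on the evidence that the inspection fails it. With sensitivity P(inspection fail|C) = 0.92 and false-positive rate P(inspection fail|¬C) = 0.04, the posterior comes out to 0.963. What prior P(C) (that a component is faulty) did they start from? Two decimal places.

In odds form, posterior odds = prior odds × likelihood ratio, so prior odds = posterior odds ÷ LR.
Posterior odds = 0.963/(1−0.963) = 26.0270. LR = 0.92/0.04 = 23.0000.
Prior odds = 26.0270/23.0000 = 1.1316, so P(C) = 1.1316/(1+1.1316) ≈ 0.53.

P(C) = 0.53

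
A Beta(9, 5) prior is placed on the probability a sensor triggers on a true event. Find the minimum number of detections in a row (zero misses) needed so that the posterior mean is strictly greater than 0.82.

After k detections and 0 misses the posterior is Beta(9+k, 5), with mean (9+k)/(9+5+k).
Set (9+k)/(14+k) > 0.82 and solve: k > (0.82·14 − 9)/(1 − 0.82) = 13.778.
The smallest integer exceeding 13.778 is 14, and checking k=14: (23)/(28) = 0.8214 > 0.82.

k = 14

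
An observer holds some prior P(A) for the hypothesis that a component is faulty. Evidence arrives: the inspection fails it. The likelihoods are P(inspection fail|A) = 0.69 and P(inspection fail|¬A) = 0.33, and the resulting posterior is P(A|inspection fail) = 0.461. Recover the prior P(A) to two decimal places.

P(A) = 0.29

In odds form, posterior odds = prior odds × likelihood ratio, so prior odds = posterior odds ÷ LR.
Posterior odds = 0.461/(1−0.461) = 0.8553. LR = 0.69/0.33 = 2.0909.
Prior odds = 0.8553/2.0909 = 0.4091, so P(A) = 0.4091/(1+0.4091) ≈ 0.29.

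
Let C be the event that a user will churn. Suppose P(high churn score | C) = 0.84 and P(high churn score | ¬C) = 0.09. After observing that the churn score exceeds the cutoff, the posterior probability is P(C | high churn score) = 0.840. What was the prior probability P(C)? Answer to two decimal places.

Bayes' rule in odds form gives O(C|E) = O(C)·[P(E|C)/P(E|¬C)], hence O(C) = O(C|E)/LR.
Posterior odds = 0.840/(1−0.840) = 5.2500. LR = 0.84/0.09 = 9.3333.
Prior odds = 5.2500/9.3333 = 0.5625, so P(C) = 0.5625/(1+0.5625) ≈ 0.36.

P(C) = 0.36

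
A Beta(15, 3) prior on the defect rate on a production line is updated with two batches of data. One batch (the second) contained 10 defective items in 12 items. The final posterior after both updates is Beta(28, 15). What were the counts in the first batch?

Sequential conjugate updates are equivalent to a single update on the pooled data, so total successes = posterior α − prior α and total failures = posterior β − prior β.
Total across both batches: 28−15=13 defective items, 15−3=12 good items.
Subtract the second batch: 13−10=3 defective items and 12−2=10 good items.

3 defective items and 10 good items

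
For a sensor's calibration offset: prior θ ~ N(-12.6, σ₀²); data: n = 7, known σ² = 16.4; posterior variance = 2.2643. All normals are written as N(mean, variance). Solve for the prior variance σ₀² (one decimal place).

σ₀² = 67.5

For the Normal–Normal model with known σ², precisions add: τ_n = τ₀ + n/σ².
So 1/σ₀² = 1/2.2643 − 7/16.4 = 0.441638 − 0.426829 = 0.014809.
Hence σ₀² = 1/0.014809 ≈ 67.5.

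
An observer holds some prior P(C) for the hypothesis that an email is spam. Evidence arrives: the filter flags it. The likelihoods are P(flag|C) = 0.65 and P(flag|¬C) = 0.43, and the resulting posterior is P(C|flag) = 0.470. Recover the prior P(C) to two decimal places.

P(C) = 0.37

In odds form, posterior odds = prior odds × likelihood ratio, so prior odds = posterior odds ÷ LR.
Posterior odds = 0.470/(1−0.470) = 0.8868. LR = 0.65/0.43 = 1.5116.
Prior odds = 0.8868/1.5116 = 0.5867, so P(C) = 0.5867/(1+0.5867) ≈ 0.37.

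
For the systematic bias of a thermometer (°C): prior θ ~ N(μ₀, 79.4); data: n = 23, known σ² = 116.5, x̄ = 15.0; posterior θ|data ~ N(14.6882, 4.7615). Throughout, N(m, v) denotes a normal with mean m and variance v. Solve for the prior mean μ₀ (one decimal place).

With known observation variance, the Normal–Normal posterior has precision τ_n = τ₀ + n/σ² and mean μ_n = (τ₀μ₀ + (n/σ²)x̄)/τ_n.
Here τ₀ = 1/79.4 = 0.012594 and τ_data = 23/116.5 = 0.197425, so τ_n = 0.210019.
Rearranging for μ₀: μ₀ = (μ_n·τ_n − τ_data·x̄)/τ₀ = (14.6882·0.210019 − 0.197425·15.0) / 0.012594 = 0.123426/0.012594 ≈ 9.8.

μ₀ = 9.8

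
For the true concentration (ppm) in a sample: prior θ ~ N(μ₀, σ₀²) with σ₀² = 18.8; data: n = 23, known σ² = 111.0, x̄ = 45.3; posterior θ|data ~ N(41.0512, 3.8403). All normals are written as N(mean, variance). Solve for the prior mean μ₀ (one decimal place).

With known observation variance, the Normal–Normal posterior has precision τ_n = τ₀ + n/σ² and mean μ_n = (τ₀μ₀ + (n/σ²)x̄)/τ_n.
Here τ₀ = 1/18.8 = 0.053191 and τ_data = 23/111.0 = 0.207207, so τ_n = 0.260398.
Rearranging for μ₀: μ₀ = (μ_n·τ_n − τ_data·x̄)/τ₀ = (41.0512·0.260398 − 0.207207·45.3) / 0.053191 = 1.303173/0.053191 ≈ 24.5.

μ₀ = 24.5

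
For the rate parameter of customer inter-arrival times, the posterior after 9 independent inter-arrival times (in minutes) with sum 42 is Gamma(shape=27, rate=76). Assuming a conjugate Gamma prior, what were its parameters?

Gamma–exponential conjugacy: posterior shape = α + n, posterior rate = β + Σtᵢ.
So α = 27 − 9 = 18 and β = 76 − 42 = 34.

Gamma(shape=18, rate=34)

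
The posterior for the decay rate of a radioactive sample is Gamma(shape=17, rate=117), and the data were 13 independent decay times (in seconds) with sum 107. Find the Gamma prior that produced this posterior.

Gamma(shape=4, rate=10)

Gamma–exponential conjugacy: posterior shape = α + n, posterior rate = β + Σtᵢ.
So α = 17 − 13 = 4 and β = 117 − 107 = 10.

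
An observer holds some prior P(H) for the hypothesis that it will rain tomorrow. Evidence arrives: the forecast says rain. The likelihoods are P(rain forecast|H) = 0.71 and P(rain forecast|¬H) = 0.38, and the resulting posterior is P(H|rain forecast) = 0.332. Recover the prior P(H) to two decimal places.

Bayes' rule in odds form gives O(H|E) = O(H)·[P(E|H)/P(E|¬H)], hence O(H) = O(H|E)/LR.
Posterior odds = 0.332/(1−0.332) = 0.4970. LR = 0.71/0.38 = 1.8684.
Prior odds = 0.4970/1.8684 = 0.2660, so P(H) = 0.2660/(1+0.2660) ≈ 0.21.

P(H) = 0.21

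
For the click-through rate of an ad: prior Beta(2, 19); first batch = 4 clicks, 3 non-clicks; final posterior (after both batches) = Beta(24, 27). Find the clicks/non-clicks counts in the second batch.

18 clicks and 5 non-clicks

Because Beta–binomial updating is additive in the counts, the combined data contributed (α_post−α_prior, β_post−β_prior) successes and failures.
Total across both batches: 24−2=22 clicks, 27−19=8 non-clicks.
Subtract the first batch: 22−4=18 clicks and 8−3=5 non-clicks.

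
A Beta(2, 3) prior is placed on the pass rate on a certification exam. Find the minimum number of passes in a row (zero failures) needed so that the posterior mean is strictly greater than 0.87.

After k passes and 0 failures the posterior is Beta(2+k, 3), with mean (2+k)/(2+3+k).
Set (2+k)/(5+k) > 0.87 and solve: k > (0.87·5 − 2)/(1 − 0.87) = 18.077.
The smallest integer exceeding 18.077 is 19, and checking k=19: (21)/(24) = 0.8750 > 0.87.

k = 19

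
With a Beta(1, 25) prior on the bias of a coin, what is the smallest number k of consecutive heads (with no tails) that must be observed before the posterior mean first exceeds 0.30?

After k heads and 0 tails the posterior is Beta(1+k, 25), with mean (1+k)/(1+25+k).
Set (1+k)/(26+k) > 0.30 and solve: k > (0.30·26 − 1)/(1 − 0.30) = 9.714.
The smallest integer exceeding 9.714 is 10, and checking k=10: (11)/(36) = 0.3056 > 0.30.

k = 10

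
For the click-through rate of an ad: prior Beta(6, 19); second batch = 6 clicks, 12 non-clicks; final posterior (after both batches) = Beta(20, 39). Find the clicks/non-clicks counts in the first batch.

Because Beta–binomial updating is additive in the counts, the combined data contributed (α_post−α_prior, β_post−β_prior) successes and failures.
Total across both batches: 20−6=14 clicks, 39−19=20 non-clicks.
Subtract the second batch: 14−6=8 clicks and 20−12=8 non-clicks.

8 clicks and 8 non-clicks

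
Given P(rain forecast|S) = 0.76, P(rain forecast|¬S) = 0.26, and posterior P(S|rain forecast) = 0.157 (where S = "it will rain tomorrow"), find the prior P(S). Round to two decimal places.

Bayes' rule in odds form gives O(S|E) = O(S)·[P(E|S)/P(E|¬S)], hence O(S) = O(S|E)/LR.
Posterior odds = 0.157/(1−0.157) = 0.1862. LR = 0.76/0.26 = 2.9231.
Prior odds = 0.1862/2.9231 = 0.0637, so P(S) = 0.0637/(1+0.0637) ≈ 0.06.

P(S) = 0.06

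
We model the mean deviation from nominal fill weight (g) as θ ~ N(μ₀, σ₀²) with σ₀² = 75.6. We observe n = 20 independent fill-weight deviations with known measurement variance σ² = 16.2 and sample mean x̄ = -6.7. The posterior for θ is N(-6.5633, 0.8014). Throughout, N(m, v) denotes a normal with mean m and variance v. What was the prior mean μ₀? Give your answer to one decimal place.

The posterior mean is a precision-weighted average: μ_n = (τ₀μ₀ + τ_data·x̄)/(τ₀+τ_data), with τ₀=1/σ₀² and τ_data=n/σ².
Here τ₀ = 1/75.6 = 0.013228 and τ_data = 20/16.2 = 1.234568, so τ_n = 1.247796.
Rearranging for μ₀: μ₀ = (μ_n·τ_n − τ_data·x̄)/τ₀ = (-6.5633·1.247796 − 1.234568·-6.7) / 0.013228 = 0.081946/0.013228 ≈ 6.2.

μ₀ = 6.2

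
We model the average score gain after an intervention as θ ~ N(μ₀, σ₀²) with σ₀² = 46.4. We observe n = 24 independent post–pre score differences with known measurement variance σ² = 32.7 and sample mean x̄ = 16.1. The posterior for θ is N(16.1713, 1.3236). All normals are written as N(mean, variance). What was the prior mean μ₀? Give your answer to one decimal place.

The posterior mean is a precision-weighted average: μ_n = (τ₀μ₀ + τ_data·x̄)/(τ₀+τ_data), with τ₀=1/σ₀² and τ_data=n/σ².
Here τ₀ = 1/46.4 = 0.021552 and τ_data = 24/32.7 = 0.733945, so τ_n = 0.755497.
Rearranging for μ₀: μ₀ = (μ_n·τ_n − τ_data·x̄)/τ₀ = (16.1713·0.755497 − 0.733945·16.1) / 0.021552 = 0.400854/0.021552 ≈ 18.6.

μ₀ = 18.6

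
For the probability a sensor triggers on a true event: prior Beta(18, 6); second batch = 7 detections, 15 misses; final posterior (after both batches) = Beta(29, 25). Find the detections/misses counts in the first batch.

Because Beta–binomial updating is additive in the counts, the combined data contributed (α_post−α_prior, β_post−β_prior) successes and failures.
Total across both batches: 29−18=11 detections, 25−6=19 misses.
Subtract the second batch: 11−7=4 detections and 19−15=4 misses.

4 detections and 4 misses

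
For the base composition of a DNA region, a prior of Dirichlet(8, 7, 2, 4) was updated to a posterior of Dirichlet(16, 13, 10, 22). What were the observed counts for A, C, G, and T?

For a Dirichlet(α) prior with multinomial counts c, the posterior is Dirichlet(α + c) componentwise.
Counts are posterior − prior componentwise: 16−8=8, 13−7=6, 10−2=8, 22−4=18.

counts (8, 6, 8, 18)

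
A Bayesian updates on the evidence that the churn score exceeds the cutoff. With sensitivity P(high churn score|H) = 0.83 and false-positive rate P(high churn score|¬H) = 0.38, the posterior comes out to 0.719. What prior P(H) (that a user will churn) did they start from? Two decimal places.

In odds form, posterior odds = prior odds × likelihood ratio, so prior odds = posterior odds ÷ LR.
Posterior odds = 0.719/(1−0.719) = 2.5587. LR = 0.83/0.38 = 2.1842.
Prior odds = 2.5587/2.1842 = 1.1715, so P(H) = 1.1715/(1+1.1715) ≈ 0.54.

P(H) = 0.54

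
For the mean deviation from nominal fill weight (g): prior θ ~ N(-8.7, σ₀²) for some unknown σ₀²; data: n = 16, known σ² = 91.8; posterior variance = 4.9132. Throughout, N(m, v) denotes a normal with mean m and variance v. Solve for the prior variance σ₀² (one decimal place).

Posterior precision equals prior precision plus data precision: 1/σ_n² = 1/σ₀² + n/σ².
So 1/σ₀² = 1/4.9132 − 16/91.8 = 0.203533 − 0.174292 = 0.029241.
Hence σ₀² = 1/0.029241 ≈ 34.2.

σ₀² = 34.2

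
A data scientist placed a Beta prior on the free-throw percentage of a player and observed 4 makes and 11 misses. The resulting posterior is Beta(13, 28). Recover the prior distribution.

Beta(9, 17)

Beta is conjugate to the binomial likelihood: posterior = Beta(a+s, b+f).
Subtract the data counts: 13−4=9, 28−11=17.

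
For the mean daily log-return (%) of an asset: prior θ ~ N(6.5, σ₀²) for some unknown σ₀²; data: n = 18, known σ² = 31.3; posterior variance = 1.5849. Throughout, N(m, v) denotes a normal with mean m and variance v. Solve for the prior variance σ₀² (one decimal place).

σ₀² = 17.9

Posterior precision equals prior precision plus data precision: 1/σ_n² = 1/σ₀² + n/σ².
So 1/σ₀² = 1/1.5849 − 18/31.3 = 0.630955 − 0.575080 = 0.055875.
Hence σ₀² = 1/0.055875 ≈ 17.9.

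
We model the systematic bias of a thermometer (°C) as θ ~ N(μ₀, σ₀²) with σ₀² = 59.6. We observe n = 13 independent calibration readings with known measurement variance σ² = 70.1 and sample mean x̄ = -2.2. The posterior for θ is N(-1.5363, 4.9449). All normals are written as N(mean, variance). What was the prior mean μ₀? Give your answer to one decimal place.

μ₀ = 5.8

With known observation variance, the Normal–Normal posterior has precision τ_n = τ₀ + n/σ² and mean μ_n = (τ₀μ₀ + (n/σ²)x̄)/τ_n.
Here τ₀ = 1/59.6 = 0.016779 and τ_data = 13/70.1 = 0.185449, so τ_n = 0.202228.
Rearranging for μ₀: μ₀ = (μ_n·τ_n − τ_data·x̄)/τ₀ = (-1.5363·0.202228 − 0.185449·-2.2) / 0.016779 = 0.097305/0.016779 ≈ 5.8.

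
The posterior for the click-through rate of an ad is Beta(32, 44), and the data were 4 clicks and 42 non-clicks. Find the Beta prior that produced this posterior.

Beta(28, 2)

Beta is conjugate to the binomial likelihood: posterior = Beta(a+s, b+f).
Subtract the data counts: 32−4=28, 44−42=2.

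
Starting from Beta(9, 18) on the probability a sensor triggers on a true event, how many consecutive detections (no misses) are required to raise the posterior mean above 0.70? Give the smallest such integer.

k = 34

After k detections and 0 misses the posterior is Beta(9+k, 18), with mean (9+k)/(9+18+k).
Set (9+k)/(27+k) > 0.70 and solve: k > (0.70·27 − 9)/(1 − 0.70) = 33.000.
The smallest integer exceeding 33.000 is 34.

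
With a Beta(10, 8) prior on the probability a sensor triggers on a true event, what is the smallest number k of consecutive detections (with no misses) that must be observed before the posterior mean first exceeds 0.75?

k = 15

After k detections and 0 misses the posterior is Beta(10+k, 8), with mean (10+k)/(10+8+k).
Set (10+k)/(18+k) > 0.75 and solve: k > (0.75·18 − 10)/(1 − 0.75) = 14.000.
The smallest integer exceeding 14.000 is 15.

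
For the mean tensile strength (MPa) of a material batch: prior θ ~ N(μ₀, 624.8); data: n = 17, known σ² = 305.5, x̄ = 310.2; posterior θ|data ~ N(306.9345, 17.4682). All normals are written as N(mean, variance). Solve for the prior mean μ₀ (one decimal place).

With known observation variance, the Normal–Normal posterior has precision τ_n = τ₀ + n/σ² and mean μ_n = (τ₀μ₀ + (n/σ²)x̄)/τ_n.
Here τ₀ = 1/624.8 = 0.001601 and τ_data = 17/305.5 = 0.055646, so τ_n = 0.057247.
Rearranging for μ₀: μ₀ = (μ_n·τ_n − τ_data·x̄)/τ₀ = (306.9345·0.057247 − 0.055646·310.2) / 0.001601 = 0.309690/0.001601 ≈ 193.4.

μ₀ = 193.4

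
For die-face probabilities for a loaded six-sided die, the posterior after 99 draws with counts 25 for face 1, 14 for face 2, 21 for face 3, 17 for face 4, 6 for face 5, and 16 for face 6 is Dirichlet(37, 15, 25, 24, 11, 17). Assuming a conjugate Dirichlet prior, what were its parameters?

For a Dirichlet(α) prior with multinomial counts c, the posterior is Dirichlet(α + c) componentwise.
Subtract each count from the matching posterior parameter: 37−25=12, 15−14=1, 25−21=4, 24−17=7, 11−6=5, 17−16=1.

Dirichlet(12, 1, 4, 7, 5, 1)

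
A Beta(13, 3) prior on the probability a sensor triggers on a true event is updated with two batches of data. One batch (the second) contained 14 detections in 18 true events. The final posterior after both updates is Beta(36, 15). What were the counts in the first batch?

9 detections and 8 misses

Because Beta–binomial updating is additive in the counts, the combined data contributed (α_post−α_prior, β_post−β_prior) successes and failures.
Total across both batches: 36−13=23 detections, 15−3=12 misses.
Subtract the second batch: 23−14=9 detections and 12−4=8 misses.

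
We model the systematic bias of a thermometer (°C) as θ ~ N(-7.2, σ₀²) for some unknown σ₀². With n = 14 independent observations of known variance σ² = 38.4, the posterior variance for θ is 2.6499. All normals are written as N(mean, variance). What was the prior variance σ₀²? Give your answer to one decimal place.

σ₀² = 78.2

For the Normal–Normal model with known σ², precisions add: τ_n = τ₀ + n/σ².
So 1/σ₀² = 1/2.6499 − 14/38.4 = 0.377373 − 0.364583 = 0.012790.
Hence σ₀² = 1/0.012790 ≈ 78.2.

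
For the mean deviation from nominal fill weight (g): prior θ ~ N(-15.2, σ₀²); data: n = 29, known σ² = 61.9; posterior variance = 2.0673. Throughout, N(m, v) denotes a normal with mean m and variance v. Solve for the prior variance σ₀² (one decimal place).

σ₀² = 65.7

For the Normal–Normal model with known σ², precisions add: τ_n = τ₀ + n/σ².
So 1/σ₀² = 1/2.0673 − 29/61.9 = 0.483723 − 0.468498 = 0.015225.
Hence σ₀² = 1/0.015225 ≈ 65.7.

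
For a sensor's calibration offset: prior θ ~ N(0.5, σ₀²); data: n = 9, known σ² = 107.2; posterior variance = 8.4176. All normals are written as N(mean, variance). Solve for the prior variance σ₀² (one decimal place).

For the Normal–Normal model with known σ², precisions add: τ_n = τ₀ + n/σ².
So 1/σ₀² = 1/8.4176 − 9/107.2 = 0.118799 − 0.083955 = 0.034844.
Hence σ₀² = 1/0.034844 ≈ 28.7.

σ₀² = 28.7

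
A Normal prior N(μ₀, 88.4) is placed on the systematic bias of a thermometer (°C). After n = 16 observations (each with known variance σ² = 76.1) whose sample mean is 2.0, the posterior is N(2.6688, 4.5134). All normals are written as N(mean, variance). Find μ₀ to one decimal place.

The posterior mean is a precision-weighted average: μ_n = (τ₀μ₀ + τ_data·x̄)/(τ₀+τ_data), with τ₀=1/σ₀² and τ_data=n/σ².
Here τ₀ = 1/88.4 = 0.011312 and τ_data = 16/76.1 = 0.210250, so τ_n = 0.221562.
Rearranging for μ₀: μ₀ = (μ_n·τ_n − τ_data·x̄)/τ₀ = (2.6688·0.221562 − 0.210250·2.0) / 0.011312 = 0.170805/0.011312 ≈ 15.1.

μ₀ = 15.1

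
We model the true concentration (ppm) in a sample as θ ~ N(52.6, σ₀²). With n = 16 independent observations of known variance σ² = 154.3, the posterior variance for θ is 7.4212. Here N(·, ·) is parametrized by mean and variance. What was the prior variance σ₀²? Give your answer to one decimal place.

σ₀² = 32.2

For the Normal–Normal model with known σ², precisions add: τ_n = τ₀ + n/σ².
So 1/σ₀² = 1/7.4212 − 16/154.3 = 0.134749 − 0.103694 = 0.031055.
Hence σ₀² = 1/0.031055 ≈ 32.2.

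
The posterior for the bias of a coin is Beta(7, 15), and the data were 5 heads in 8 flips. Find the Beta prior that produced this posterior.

Beta(2, 12)

Under Beta–binomial conjugacy the posterior parameters are (α+s, β+f).
Subtract the data counts: 7−5=2, 15−3=12.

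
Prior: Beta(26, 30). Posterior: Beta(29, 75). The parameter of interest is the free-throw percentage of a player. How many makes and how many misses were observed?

Beta is conjugate to the binomial likelihood: posterior = Beta(a+s, b+f).
So s = 29 − 26 = 3 and f = 75 − 30 = 45.

3 makes and 45 misses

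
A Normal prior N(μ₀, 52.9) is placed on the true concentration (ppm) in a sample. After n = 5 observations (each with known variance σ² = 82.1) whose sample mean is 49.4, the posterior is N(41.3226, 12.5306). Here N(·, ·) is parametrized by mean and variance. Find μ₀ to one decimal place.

μ₀ = 15.3

With known observation variance, the Normal–Normal posterior has precision τ_n = τ₀ + n/σ² and mean μ_n = (τ₀μ₀ + (n/σ²)x̄)/τ_n.
Here τ₀ = 1/52.9 = 0.018904 and τ_data = 5/82.1 = 0.060901, so τ_n = 0.079805.
Rearranging for μ₀: μ₀ = (μ_n·τ_n − τ_data·x̄)/τ₀ = (41.3226·0.079805 − 0.060901·49.4) / 0.018904 = 0.289241/0.018904 ≈ 15.3.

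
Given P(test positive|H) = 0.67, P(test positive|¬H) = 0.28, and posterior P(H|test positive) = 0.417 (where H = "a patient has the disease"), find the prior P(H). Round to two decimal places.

In odds form, posterior odds = prior odds × likelihood ratio, so prior odds = posterior odds ÷ LR.
Posterior odds = 0.417/(1−0.417) = 0.7153. LR = 0.67/0.28 = 2.3929.
Prior odds = 0.7153/2.3929 = 0.2989, so P(H) = 0.2989/(1+0.2989) ≈ 0.23.

P(H) = 0.23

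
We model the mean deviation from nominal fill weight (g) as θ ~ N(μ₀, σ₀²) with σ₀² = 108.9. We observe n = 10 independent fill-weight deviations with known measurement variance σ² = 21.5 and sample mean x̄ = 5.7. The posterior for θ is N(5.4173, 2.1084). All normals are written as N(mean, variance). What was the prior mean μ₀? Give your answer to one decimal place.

μ₀ = -8.9

The posterior mean is a precision-weighted average: μ_n = (τ₀μ₀ + τ_data·x̄)/(τ₀+τ_data), with τ₀=1/σ₀² and τ_data=n/σ².
Here τ₀ = 1/108.9 = 0.009183 and τ_data = 10/21.5 = 0.465116, so τ_n = 0.474299.
Rearranging for μ₀: μ₀ = (μ_n·τ_n − τ_data·x̄)/τ₀ = (5.4173·0.474299 − 0.465116·5.7) / 0.009183 = -0.081741/0.009183 ≈ -8.9.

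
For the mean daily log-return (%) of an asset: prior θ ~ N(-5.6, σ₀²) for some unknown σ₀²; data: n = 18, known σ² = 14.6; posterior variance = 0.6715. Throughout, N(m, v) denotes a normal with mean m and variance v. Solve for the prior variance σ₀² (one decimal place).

σ₀² = 3.9

Posterior precision equals prior precision plus data precision: 1/σ_n² = 1/σ₀² + n/σ².
So 1/σ₀² = 1/0.6715 − 18/14.6 = 1.489203 − 1.232877 = 0.256326.
Hence σ₀² = 1/0.256326 ≈ 3.9.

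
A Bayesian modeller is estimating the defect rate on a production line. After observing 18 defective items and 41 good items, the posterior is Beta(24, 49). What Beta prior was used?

Under Beta–binomial conjugacy the posterior parameters are (a+s, b+f).
So a = 24 − 18 = 6 and b = 49 − 41 = 8.

Beta(6, 8)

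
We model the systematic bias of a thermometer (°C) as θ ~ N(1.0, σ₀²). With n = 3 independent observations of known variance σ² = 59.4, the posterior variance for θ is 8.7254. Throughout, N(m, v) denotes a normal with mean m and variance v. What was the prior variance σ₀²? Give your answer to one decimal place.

σ₀² = 15.6

For the Normal–Normal model with known σ², precisions add: τ_n = τ₀ + n/σ².
So 1/σ₀² = 1/8.7254 − 3/59.4 = 0.114608 − 0.050505 = 0.064103.
Hence σ₀² = 1/0.064103 ≈ 15.6.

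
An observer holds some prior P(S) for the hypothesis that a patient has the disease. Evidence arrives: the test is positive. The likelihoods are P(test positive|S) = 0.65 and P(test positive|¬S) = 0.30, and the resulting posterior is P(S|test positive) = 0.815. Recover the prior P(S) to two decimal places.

In odds form, posterior odds = prior odds × likelihood ratio, so prior odds = posterior odds ÷ LR.
Posterior odds = 0.815/(1−0.815) = 4.4054. LR = 0.65/0.30 = 2.1667.
Prior odds = 4.4054/2.1667 = 2.0332, so P(S) = 2.0332/(1+2.0332) ≈ 0.67.

P(S) = 0.67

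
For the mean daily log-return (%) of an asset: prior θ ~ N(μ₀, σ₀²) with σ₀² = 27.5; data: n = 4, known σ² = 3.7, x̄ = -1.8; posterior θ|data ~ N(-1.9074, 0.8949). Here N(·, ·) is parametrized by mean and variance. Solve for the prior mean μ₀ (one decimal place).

μ₀ = -5.1

With known observation variance, the Normal–Normal posterior has precision τ_n = τ₀ + n/σ² and mean μ_n = (τ₀μ₀ + (n/σ²)x̄)/τ_n.
Here τ₀ = 1/27.5 = 0.036364 and τ_data = 4/3.7 = 1.081081, so τ_n = 1.117445.
Rearranging for μ₀: μ₀ = (μ_n·τ_n − τ_data·x̄)/τ₀ = (-1.9074·1.117445 − 1.081081·-1.8) / 0.036364 = -0.185469/0.036364 ≈ -5.1.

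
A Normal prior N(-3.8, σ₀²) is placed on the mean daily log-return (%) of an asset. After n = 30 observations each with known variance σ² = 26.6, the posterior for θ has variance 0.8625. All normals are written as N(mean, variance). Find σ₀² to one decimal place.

σ₀² = 31.6

Posterior precision equals prior precision plus data precision: 1/σ_n² = 1/σ₀² + n/σ².
So 1/σ₀² = 1/0.8625 − 30/26.6 = 1.159420 − 1.127820 = 0.031600.
Hence σ₀² = 1/0.031600 ≈ 31.6.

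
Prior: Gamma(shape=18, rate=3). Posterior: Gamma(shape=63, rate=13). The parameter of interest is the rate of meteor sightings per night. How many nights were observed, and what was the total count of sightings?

n = 10 nights with total 45 sightings

Gamma–Poisson conjugacy: posterior shape = α + Σxᵢ, posterior rate = β + n.
Matching: Σxᵢ = 63 − 18 = 45 and n = 13 − 3 = 10.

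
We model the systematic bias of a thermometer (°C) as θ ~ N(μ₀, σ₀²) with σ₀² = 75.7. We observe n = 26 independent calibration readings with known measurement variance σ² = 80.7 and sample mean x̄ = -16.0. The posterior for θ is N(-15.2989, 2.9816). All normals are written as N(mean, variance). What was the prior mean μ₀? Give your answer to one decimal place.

The posterior mean is a precision-weighted average: μ_n = (τ₀μ₀ + τ_data·x̄)/(τ₀+τ_data), with τ₀=1/σ₀² and τ_data=n/σ².
Here τ₀ = 1/75.7 = 0.013210 and τ_data = 26/80.7 = 0.322181, so τ_n = 0.335391.
Rearranging for μ₀: μ₀ = (μ_n·τ_n − τ_data·x̄)/τ₀ = (-15.2989·0.335391 − 0.322181·-16.0) / 0.013210 = 0.023783/0.013210 ≈ 1.8.

μ₀ = 1.8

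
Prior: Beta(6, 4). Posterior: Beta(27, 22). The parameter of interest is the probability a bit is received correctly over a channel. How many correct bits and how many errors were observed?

Under Beta–binomial conjugacy the posterior parameters are (α+s, β+f).
So s = 27 − 6 = 21 and f = 22 − 4 = 18.

21 correct bits and 18 errors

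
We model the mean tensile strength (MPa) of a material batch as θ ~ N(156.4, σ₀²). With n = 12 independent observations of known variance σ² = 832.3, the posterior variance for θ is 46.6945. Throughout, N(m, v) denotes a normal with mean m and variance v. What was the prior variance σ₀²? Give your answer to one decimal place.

Posterior precision equals prior precision plus data precision: 1/σ_n² = 1/σ₀² + n/σ².
So 1/σ₀² = 1/46.6945 − 12/832.3 = 0.021416 − 0.014418 = 0.006998.
Hence σ₀² = 1/0.006998 ≈ 142.9.

σ₀² = 142.9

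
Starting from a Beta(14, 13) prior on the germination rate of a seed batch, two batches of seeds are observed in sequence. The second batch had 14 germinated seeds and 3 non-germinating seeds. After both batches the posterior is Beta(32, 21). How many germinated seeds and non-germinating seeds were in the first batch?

4 germinated seeds and 5 non-germinating seeds

Sequential conjugate updates are equivalent to a single update on the pooled data, so total successes = posterior α − prior α and total failures = posterior β − prior β.
Total across both batches: 32−14=18 germinated seeds, 21−13=8 non-germinating seeds.
Subtract the second batch: 18−14=4 germinated seeds and 8−3=5 non-germinating seeds.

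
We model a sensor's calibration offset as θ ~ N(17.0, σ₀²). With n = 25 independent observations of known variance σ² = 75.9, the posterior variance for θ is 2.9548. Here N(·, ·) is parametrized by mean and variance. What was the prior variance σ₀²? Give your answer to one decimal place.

σ₀² = 110.5

Posterior precision equals prior precision plus data precision: 1/σ_n² = 1/σ₀² + n/σ².
So 1/σ₀² = 1/2.9548 − 25/75.9 = 0.338432 − 0.329381 = 0.009051.
Hence σ₀² = 1/0.009051 ≈ 110.5.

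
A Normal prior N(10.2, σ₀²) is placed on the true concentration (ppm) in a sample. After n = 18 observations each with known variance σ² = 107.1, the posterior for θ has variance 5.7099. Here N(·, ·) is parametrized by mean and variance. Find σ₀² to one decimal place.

σ₀² = 141.5

Posterior precision equals prior precision plus data precision: 1/σ_n² = 1/σ₀² + n/σ².
So 1/σ₀² = 1/5.7099 − 18/107.1 = 0.175134 − 0.168067 = 0.007067.
Hence σ₀² = 1/0.007067 ≈ 141.5.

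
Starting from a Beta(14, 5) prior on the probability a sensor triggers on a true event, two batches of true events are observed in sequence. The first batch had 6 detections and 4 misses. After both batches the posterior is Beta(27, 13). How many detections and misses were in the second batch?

Because Beta–binomial updating is additive in the counts, the combined data contributed (α_post−α_prior, β_post−β_prior) successes and failures.
Total across both batches: 27−14=13 detections, 13−5=8 misses.
Subtract the first batch: 13−6=7 detections and 8−4=4 misses.

7 detections and 4 misses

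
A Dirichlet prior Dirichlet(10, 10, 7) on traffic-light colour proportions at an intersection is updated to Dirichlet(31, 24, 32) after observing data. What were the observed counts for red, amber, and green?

For a Dirichlet(α) prior with multinomial counts c, the posterior is Dirichlet(α + c) componentwise.
Counts are posterior − prior componentwise: 31−10=21, 24−10=14, 32−7=25.

counts (21, 14, 25)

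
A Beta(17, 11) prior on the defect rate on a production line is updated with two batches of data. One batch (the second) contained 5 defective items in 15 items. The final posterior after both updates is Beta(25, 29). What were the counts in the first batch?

3 defective items and 8 good items

Sequential conjugate updates are equivalent to a single update on the pooled data, so total successes = posterior α − prior α and total failures = posterior β − prior β.
Total across both batches: 25−17=8 defective items, 29−11=18 good items.
Subtract the second batch: 8−5=3 defective items and 18−10=8 good items.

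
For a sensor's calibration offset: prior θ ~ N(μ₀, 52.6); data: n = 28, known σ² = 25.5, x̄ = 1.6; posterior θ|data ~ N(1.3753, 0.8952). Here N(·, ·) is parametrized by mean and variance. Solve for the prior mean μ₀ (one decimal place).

The posterior mean is a precision-weighted average: μ_n = (τ₀μ₀ + τ_data·x̄)/(τ₀+τ_data), with τ₀=1/σ₀² and τ_data=n/σ².
Here τ₀ = 1/52.6 = 0.019011 and τ_data = 28/25.5 = 1.098039, so τ_n = 1.117050.
Rearranging for μ₀: μ₀ = (μ_n·τ_n − τ_data·x̄)/τ₀ = (1.3753·1.117050 − 1.098039·1.6) / 0.019011 = -0.220584/0.019011 ≈ -11.6.

μ₀ = -11.6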